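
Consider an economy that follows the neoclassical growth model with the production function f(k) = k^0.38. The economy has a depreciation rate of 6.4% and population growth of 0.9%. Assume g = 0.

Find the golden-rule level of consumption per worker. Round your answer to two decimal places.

At the golden rule, f'(k) = n + δ, so α·k^(α−1) = n + δ and k_gold = (α/(n + δ))^(1/(1−α)).
k_gold = (0.38/0.073)^(1/0.62) = 5.2055^1.6129 ≈ 14.3081
c_gold = f(k_gold) − (n + δ)·k_gold = 2.7487 − 0.073×14.3081 ≈ 1.7042

c_gold ≈ 1.70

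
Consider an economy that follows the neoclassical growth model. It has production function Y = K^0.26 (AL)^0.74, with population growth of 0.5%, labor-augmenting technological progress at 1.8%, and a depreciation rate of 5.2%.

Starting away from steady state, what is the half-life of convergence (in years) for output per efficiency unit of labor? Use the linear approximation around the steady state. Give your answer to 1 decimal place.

Near the steady state the convergence rate is λ = (1 − α)(n + g + δ).
λ = (1 − 0.26) × 0.075 = 0.74 × 0.075 = 0.0555
Half-life = ln 2 / λ = 0.6931 / 0.0555 ≈ 12.49 years

half-life ≈ 12.5 years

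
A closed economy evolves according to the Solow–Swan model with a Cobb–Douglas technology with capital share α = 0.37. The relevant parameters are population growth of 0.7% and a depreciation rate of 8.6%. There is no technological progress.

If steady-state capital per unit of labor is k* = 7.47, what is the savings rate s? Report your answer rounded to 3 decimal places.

s ≈ 0.330

Steady state requires s·f(k) = (n + δ)·k, i.e. s·k^α = (n + δ)·k.
So s / (n + δ) = (k*)^(1−α) = 7.47^0.63 = 3.5497.
Therefore s = 3.5497 × (n + δ) = 3.5497 × 0.093 = 0.3301.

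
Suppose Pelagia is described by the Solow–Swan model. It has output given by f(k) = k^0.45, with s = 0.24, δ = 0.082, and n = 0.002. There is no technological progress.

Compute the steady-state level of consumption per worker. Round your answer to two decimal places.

Steady state requires s·f(k) = (n + δ)·k, i.e. s·k^α = (n + δ)·k.
Rearranging, k^(1−α) = s / (n + δ).
k^0.55 = 0.24 / (0.002 + 0.082) = 0.24 / 0.084 = 2.8571
k* = 2.8571^(1/0.55) ≈ 6.7446
y* = (k*)^α = 6.7446^0.45 ≈ 2.3606
c* = (1 − s)·y* = (1 − 0.24) × 2.3606 ≈ 1.7941

c* = 1.79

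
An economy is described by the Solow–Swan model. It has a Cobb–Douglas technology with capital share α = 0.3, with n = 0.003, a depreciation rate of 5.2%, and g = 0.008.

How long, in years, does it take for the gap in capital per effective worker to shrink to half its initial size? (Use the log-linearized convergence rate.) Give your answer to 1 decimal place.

Near the steady state the convergence rate is λ = (1 − α)(n + g + δ).
λ = (1 − 0.3) × 0.063 = 0.7 × 0.063 = 0.0441
Half-life = ln 2 / λ = 0.6931 / 0.0441 ≈ 15.72 years

about 15.7 years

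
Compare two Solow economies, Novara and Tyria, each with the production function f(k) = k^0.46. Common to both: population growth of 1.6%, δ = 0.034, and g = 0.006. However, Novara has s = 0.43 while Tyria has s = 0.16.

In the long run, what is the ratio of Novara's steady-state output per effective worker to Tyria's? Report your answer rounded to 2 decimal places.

Steady-state y* = [s/(n + g + δ)]^(α/(1−α)), so the ratio is [ (s_N/(n + g + δ)_N) / (s_T/(n + g + δ)_T) ]^0.8519.
s_N/(n + g + δ)_N = 0.43/0.056 = 7.6786; s_T/(n + g + δ)_T = 0.16/0.056 = 2.8571.
Ratio = (7.6786/2.8571)^0.8519 = 2.6876^0.8519 ≈ 2.3215

ratio ≈ 2.32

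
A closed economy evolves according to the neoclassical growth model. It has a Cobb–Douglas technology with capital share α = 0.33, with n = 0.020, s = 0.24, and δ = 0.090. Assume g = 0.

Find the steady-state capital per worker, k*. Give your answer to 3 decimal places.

Steady state requires s·f(k) = (n + δ)·k, i.e. s·k^α = (n + δ)·k.
Dividing both sides by k: k^(1−α) = s / (n + δ).
k^0.67 = 0.24 / (0.020 + 0.090) = 0.24 / 0.110 = 2.1818
k* = 2.1818^(1/0.67) ≈ 3.2040

k* = 3.204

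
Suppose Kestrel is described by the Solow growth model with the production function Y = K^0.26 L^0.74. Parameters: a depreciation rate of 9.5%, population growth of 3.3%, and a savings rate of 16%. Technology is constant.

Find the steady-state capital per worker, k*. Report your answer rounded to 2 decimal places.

In steady state, investment equals break-even investment: s·k^α = (n + δ)·k.
Dividing both sides by k: k^(1−α) = s / (n + δ).
k^0.74 = 0.16 / (0.033 + 0.095) = 0.16 / 0.128 = 1.2500
k* = 1.2500^(1/0.74) ≈ 1.3519

k* ≈ 1.35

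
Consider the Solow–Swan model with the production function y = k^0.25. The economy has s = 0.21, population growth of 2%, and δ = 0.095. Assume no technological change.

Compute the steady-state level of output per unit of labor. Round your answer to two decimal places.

y* ≈ 1.22

In steady state, investment equals break-even investment: s·k^α = (n + δ)·k.
Rearranging, k^(1−α) = s / (n + δ).
k^0.75 = 0.21 / (0.020 + 0.095) = 0.21 / 0.115 = 1.8261
k* = 1.8261^(1/0.75) ≈ 2.2320
y* = (k*)^α = 2.2320^0.25 ≈ 1.2223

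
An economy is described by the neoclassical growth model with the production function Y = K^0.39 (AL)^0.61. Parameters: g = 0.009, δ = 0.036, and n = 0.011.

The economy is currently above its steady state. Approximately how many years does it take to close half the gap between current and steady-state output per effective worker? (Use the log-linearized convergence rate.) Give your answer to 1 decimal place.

half-life ≈ 20.3 years

Near the steady state the convergence rate is λ = (1 − α)(n + g + δ).
λ = (1 − 0.39) × 0.056 = 0.61 × 0.056 = 0.03416
Half-life = ln 2 / λ = 0.6931 / 0.03416 ≈ 20.29 years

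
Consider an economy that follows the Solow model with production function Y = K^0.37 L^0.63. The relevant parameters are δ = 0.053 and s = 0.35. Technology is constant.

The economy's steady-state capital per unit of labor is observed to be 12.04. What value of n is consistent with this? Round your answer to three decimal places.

n ≈ 0.020

At the steady state, Δk = 0, so s·k^α = (n + δ)·k.
So s / (n + δ) = (k*)^(1−α) = 12.04^0.63 = 4.7951.
Therefore n + δ = s / 4.7951 = 0.35 / 4.7951 = 0.0730, so n = 0.0730 − 0.053 = 0.0200.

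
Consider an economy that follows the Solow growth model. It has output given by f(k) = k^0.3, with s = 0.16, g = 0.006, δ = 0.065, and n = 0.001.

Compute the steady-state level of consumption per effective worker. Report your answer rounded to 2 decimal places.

c* ≈ 1.18

In steady state, investment equals break-even investment: s·k^α = (n + g + δ)·k.
Rearranging, k^(1−α) = s / (n + g + δ).
k^0.7 = 0.16 / (0.001 + 0.006 + 0.065) = 0.16 / 0.072 = 2.2222
k* = 2.2222^(1/0.7) ≈ 3.1290
y* = (k*)^α = 3.1290^0.3 ≈ 1.4081
c* = (1 − s)·y* = (1 − 0.16) × 1.4081 ≈ 1.1828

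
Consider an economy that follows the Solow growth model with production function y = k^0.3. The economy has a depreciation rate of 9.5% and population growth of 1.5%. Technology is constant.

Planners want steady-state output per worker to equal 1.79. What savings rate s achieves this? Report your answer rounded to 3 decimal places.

In steady state, investment equals break-even investment: s·k^α = (n + δ)·k.
Since y* = [s/(n + δ)]^(α/(1−α)), we have s/(n + δ) = (y*)^((1−α)/α) = 1.79^2.3333 = 3.8903.
Therefore s = 3.8903 × (n + δ) = 3.8903 × 0.110 = 0.4279.

s ≈ 0.428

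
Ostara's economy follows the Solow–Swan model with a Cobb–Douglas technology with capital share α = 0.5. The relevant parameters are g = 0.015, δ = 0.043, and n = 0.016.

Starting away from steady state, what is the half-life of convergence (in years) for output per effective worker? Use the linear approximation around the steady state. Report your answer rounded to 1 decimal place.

Near the steady state the convergence rate is λ = (1 − α)(n + g + δ).
λ = (1 − 0.5) × 0.074 = 0.5 × 0.074 = 0.0370
Half-life = ln 2 / λ = 0.6931 / 0.0370 ≈ 18.73 years

about 18.7 years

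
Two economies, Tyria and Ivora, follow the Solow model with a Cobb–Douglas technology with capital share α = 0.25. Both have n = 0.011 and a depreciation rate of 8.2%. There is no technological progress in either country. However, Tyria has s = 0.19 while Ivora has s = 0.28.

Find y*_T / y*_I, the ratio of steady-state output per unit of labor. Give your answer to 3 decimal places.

Steady-state y* = [s/(n + δ)]^(α/(1−α)), so the ratio is [ (s_T/(n + δ)_T) / (s_I/(n + δ)_I) ]^0.3333.
s_T/(n + δ)_T = 0.19/0.093 = 2.0430; s_I/(n + δ)_I = 0.28/0.093 = 3.0108.
Ratio = (2.0430/3.0108)^0.3333 = 0.6786^0.3333 ≈ 0.8788

y*_T / y*_I ≈ 0.879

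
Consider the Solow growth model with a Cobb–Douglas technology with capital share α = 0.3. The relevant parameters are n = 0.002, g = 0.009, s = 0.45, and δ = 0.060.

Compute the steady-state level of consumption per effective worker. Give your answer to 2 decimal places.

c* ≈ 1.21

In steady state, investment equals break-even investment: s·k^α = (n + g + δ)·k.
Rearranging, k^(1−α) = s / (n + g + δ).
k^0.7 = 0.45 / (0.002 + 0.009 + 0.060) = 0.45 / 0.071 = 6.3380
k* = 6.3380^(1/0.7) ≈ 13.9845
y* = (k*)^α = 13.9845^0.3 ≈ 2.2064
c* = (1 − s)·y* = (1 − 0.45) × 2.2064 ≈ 1.2135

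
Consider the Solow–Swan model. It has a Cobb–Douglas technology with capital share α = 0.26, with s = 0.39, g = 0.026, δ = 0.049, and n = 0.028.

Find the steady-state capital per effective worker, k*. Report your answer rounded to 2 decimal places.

k* = 6.04

Steady state requires s·f(k) = (n + g + δ)·k, i.e. s·k^α = (n + g + δ)·k.
Dividing both sides by k: k^(1−α) = s / (n + g + δ).
k^0.74 = 0.39 / (0.028 + 0.026 + 0.049) = 0.39 / 0.103 = 3.7864
k* = 3.7864^(1/0.74) ≈ 6.0449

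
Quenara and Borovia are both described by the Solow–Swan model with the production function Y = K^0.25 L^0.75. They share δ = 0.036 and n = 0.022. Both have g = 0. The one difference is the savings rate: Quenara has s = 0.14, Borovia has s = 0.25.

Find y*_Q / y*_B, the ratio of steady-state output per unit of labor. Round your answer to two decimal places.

Steady-state y* = [s/(n + δ)]^(α/(1−α)), so the ratio is [ (s_Q/(n + δ)_Q) / (s_B/(n + δ)_B) ]^0.3333.
s_Q/(n + δ)_Q = 0.14/0.058 = 2.4138; s_B/(n + δ)_B = 0.25/0.058 = 4.3103.
Ratio = (2.4138/4.3103)^0.3333 = 0.5600^0.3333 ≈ 0.8243

y*_Q / y*_B ≈ 0.82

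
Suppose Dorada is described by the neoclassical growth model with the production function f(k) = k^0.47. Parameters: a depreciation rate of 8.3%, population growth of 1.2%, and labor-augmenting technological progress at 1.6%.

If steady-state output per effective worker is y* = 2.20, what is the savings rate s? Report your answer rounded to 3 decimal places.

s ≈ 0.270

Steady state requires s·f(k) = (n + g + δ)·k, i.e. s·k^α = (n + g + δ)·k.
Since y* = [s/(n + g + δ)]^(α/(1−α)), we have s/(n + g + δ) = (y*)^((1−α)/α) = 2.20^1.1277 = 2.4330.
Therefore s = 2.4330 × (n + g + δ) = 2.4330 × 0.111 = 0.2701.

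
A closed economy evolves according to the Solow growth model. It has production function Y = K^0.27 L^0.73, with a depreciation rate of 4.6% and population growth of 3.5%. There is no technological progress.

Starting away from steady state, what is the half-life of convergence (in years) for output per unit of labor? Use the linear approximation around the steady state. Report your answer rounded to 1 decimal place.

about 11.7 years

Near the steady state the convergence rate is λ = (1 − α)(n + δ).
λ = (1 − 0.27) × 0.081 = 0.73 × 0.081 = 0.05913
Half-life = ln 2 / λ = 0.6931 / 0.05913 ≈ 11.72 years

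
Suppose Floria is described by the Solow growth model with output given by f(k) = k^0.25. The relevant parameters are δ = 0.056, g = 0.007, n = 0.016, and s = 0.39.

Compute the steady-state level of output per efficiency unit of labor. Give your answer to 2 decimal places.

At the steady state, Δk = 0, so s·k^α = (n + g + δ)·k.
Rearranging, k^(1−α) = s / (n + g + δ).
k^0.75 = 0.39 / (0.016 + 0.007 + 0.056) = 0.39 / 0.079 = 4.9367
k* = 4.9367^(1/0.75) ≈ 8.4059
y* = (k*)^α = 8.4059^0.25 ≈ 1.7027

y* = 1.70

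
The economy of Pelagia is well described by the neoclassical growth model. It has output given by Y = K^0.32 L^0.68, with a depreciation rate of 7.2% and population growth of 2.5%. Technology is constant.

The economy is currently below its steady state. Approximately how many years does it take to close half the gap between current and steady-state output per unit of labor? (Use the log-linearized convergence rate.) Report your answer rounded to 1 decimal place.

Near the steady state the convergence rate is λ = (1 − α)(n + δ).
λ = (1 − 0.32) × 0.097 = 0.68 × 0.097 = 0.06596
Half-life = ln 2 / λ = 0.6931 / 0.06596 ≈ 10.51 years

half-life ≈ 10.5 years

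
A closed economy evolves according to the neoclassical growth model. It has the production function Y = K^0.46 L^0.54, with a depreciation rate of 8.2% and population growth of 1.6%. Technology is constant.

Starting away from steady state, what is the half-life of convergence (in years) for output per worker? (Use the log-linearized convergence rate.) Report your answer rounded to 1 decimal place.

Near the steady state the convergence rate is λ = (1 − α)(n + δ).
λ = (1 − 0.46) × 0.098 = 0.54 × 0.098 = 0.05292
Half-life = ln 2 / λ = 0.6931 / 0.05292 ≈ 13.10 years

t_½ ≈ 13.1 years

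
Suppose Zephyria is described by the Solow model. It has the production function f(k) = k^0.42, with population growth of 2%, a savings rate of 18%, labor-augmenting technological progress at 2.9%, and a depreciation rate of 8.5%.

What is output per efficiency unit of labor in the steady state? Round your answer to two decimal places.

Steady state requires s·f(k) = (n + g + δ)·k, i.e. s·k^α = (n + g + δ)·k.
Dividing both sides by k: k^(1−α) = s / (n + g + δ).
k^0.58 = 0.18 / (0.020 + 0.029 + 0.085) = 0.18 / 0.134 = 1.3433
k* = 1.3433^(1/0.58) ≈ 1.6634
y* = (k*)^α = 1.6634^0.42 ≈ 1.2383

y* = 1.24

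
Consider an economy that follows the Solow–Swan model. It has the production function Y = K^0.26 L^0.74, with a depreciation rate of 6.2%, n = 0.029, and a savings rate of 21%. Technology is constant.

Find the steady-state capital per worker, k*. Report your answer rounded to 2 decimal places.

k* = 3.10

In steady state, investment equals break-even investment: s·k^α = (n + δ)·k.
Rearranging, k^(1−α) = s / (n + δ).
k^0.74 = 0.21 / (0.029 + 0.062) = 0.21 / 0.091 = 2.3077
k* = 2.3077^(1/0.74) ≈ 3.0959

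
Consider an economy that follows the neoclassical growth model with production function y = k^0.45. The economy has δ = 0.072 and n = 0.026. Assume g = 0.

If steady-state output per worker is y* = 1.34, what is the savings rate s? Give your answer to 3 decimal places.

Steady state requires s·f(k) = (n + δ)·k, i.e. s·k^α = (n + δ)·k.
Since y* = [s/(n + δ)]^(α/(1−α)), we have s/(n + δ) = (y*)^((1−α)/α) = 1.34^1.2222 = 1.4300.
Therefore s = 1.4300 × (n + δ) = 1.4300 × 0.098 = 0.1401.

s ≈ 0.140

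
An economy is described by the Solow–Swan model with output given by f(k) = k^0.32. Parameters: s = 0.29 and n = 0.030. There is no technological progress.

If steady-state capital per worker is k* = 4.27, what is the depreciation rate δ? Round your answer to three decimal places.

δ ≈ 0.078

In steady state, investment equals break-even investment: s·k^α = (n + δ)·k.
So s / (n + δ) = (k*)^(1−α) = 4.27^0.68 = 2.6834.
Therefore n + δ = s / 2.6834 = 0.29 / 2.6834 = 0.1081, so δ = 0.1081 − 0.030 = 0.0781.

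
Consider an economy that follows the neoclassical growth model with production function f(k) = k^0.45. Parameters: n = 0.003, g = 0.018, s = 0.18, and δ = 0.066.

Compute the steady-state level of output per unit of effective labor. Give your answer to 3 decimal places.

y* = 1.813

In steady state, investment equals break-even investment: s·k^α = (n + g + δ)·k.
Rearranging, k^(1−α) = s / (n + g + δ).
k^0.55 = 0.18 / (0.003 + 0.018 + 0.066) = 0.18 / 0.087 = 2.0690
k* = 2.0690^(1/0.55) ≈ 3.7507
y* = (k*)^α = 3.7507^0.45 ≈ 1.8128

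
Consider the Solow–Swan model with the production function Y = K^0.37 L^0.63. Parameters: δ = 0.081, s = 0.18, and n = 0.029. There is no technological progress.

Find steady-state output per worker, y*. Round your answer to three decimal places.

At the steady state, Δk = 0, so s·k^α = (n + δ)·k.
Dividing both sides by k: k^(1−α) = s / (n + δ).
k^0.63 = 0.18 / (0.029 + 0.081) = 0.18 / 0.110 = 1.6364
k* = 1.6364^(1/0.63) ≈ 2.1853
y* = (k*)^α = 2.1853^0.37 ≈ 1.3354

y* ≈ 1.335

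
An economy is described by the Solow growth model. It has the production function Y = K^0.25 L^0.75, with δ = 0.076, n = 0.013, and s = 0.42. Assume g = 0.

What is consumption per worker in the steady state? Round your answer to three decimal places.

c* ≈ 0.973

At the steady state, Δk = 0, so s·k^α = (n + δ)·k.
Dividing both sides by k: k^(1−α) = s / (n + δ).
k^0.75 = 0.42 / (0.013 + 0.076) = 0.42 / 0.089 = 4.7191
k* = 4.7191^(1/0.75) ≈ 7.9155
y* = (k*)^α = 7.9155^0.25 ≈ 1.6773
c* = (1 − s)·y* = (1 − 0.42) × 1.6773 ≈ 0.9728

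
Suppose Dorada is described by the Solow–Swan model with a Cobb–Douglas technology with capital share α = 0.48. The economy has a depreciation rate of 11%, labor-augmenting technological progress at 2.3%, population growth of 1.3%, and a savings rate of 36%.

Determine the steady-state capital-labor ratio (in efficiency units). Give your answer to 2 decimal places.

k* = 5.67

At the steady state, Δk = 0, so s·k^α = (n + g + δ)·k.
Dividing both sides by k: k^(1−α) = s / (n + g + δ).
k^0.52 = 0.36 / (0.013 + 0.023 + 0.110) = 0.36 / 0.146 = 2.4658
k* = 2.4658^(1/0.52) ≈ 5.6724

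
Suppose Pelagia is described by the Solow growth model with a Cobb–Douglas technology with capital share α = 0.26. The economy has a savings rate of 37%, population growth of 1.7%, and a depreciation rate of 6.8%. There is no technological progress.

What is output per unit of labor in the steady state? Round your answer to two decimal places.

Steady state requires s·f(k) = (n + δ)·k, i.e. s·k^α = (n + δ)·k.
Dividing both sides by k: k^(1−α) = s / (n + δ).
k^0.74 = 0.37 / (0.017 + 0.068) = 0.37 / 0.085 = 4.3529
k* = 4.3529^(1/0.74) ≈ 7.2982
y* = (k*)^α = 7.2982^0.26 ≈ 1.6766

y* ≈ 1.68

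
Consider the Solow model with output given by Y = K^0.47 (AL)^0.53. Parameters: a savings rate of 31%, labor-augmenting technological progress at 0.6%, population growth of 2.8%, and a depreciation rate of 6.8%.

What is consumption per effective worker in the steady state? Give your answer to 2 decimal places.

In steady state, investment equals break-even investment: s·k^α = (n + g + δ)·k.
Rearranging, k^(1−α) = s / (n + g + δ).
k^0.53 = 0.31 / (0.028 + 0.006 + 0.068) = 0.31 / 0.102 = 3.0392
k* = 3.0392^(1/0.53) ≈ 8.1445
y* = (k*)^α = 8.1445^0.47 ≈ 2.6798
c* = (1 − s)·y* = (1 − 0.31) × 2.6798 ≈ 1.8491

c* = 1.85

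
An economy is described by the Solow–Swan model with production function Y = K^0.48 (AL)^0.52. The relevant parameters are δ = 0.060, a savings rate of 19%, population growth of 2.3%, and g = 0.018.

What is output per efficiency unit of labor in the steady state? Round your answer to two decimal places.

In steady state, investment equals break-even investment: s·k^α = (n + g + δ)·k.
Dividing both sides by k: k^(1−α) = s / (n + g + δ).
k^0.52 = 0.19 / (0.023 + 0.018 + 0.060) = 0.19 / 0.101 = 1.8812
k* = 1.8812^(1/0.52) ≈ 3.3710
y* = (k*)^α = 3.3710^0.48 ≈ 1.7919

y* = 1.79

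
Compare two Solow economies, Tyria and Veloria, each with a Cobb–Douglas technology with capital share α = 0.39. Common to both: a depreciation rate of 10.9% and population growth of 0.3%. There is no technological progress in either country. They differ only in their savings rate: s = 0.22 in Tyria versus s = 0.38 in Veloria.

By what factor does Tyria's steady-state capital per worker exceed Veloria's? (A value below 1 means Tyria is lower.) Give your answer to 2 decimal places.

k*_T / k*_V ≈ 0.41

Steady-state k* = [s/(n + δ)]^(1/(1−α)), so the ratio is [ (s_T/(n + δ)_T) / (s_V/(n + δ)_V) ]^1.6393.
s_T/(n + δ)_T = 0.22/0.112 = 1.9643; s_V/(n + δ)_V = 0.38/0.112 = 3.3929.
Ratio = (1.9643/3.3929)^1.6393 = 0.5789^1.6393 ≈ 0.4082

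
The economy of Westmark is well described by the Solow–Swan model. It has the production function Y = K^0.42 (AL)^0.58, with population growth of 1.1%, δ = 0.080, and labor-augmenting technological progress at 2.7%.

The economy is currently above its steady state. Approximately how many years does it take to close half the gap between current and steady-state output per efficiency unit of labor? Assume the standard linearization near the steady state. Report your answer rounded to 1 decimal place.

half-life ≈ 10.1 years

Near the steady state the convergence rate is λ = (1 − α)(n + g + δ).
λ = (1 − 0.42) × 0.118 = 0.58 × 0.118 = 0.06844
Half-life = ln 2 / λ = 0.6931 / 0.06844 ≈ 10.13 years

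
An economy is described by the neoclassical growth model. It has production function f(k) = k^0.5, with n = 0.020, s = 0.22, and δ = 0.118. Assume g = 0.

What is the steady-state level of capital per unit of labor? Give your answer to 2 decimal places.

k* = 2.54

At the steady state, Δk = 0, so s·k^α = (n + δ)·k.
Rearranging, k^(1−α) = s / (n + δ).
k^0.5 = 0.22 / (0.020 + 0.118) = 0.22 / 0.138 = 1.5942
k* = 1.5942^(1/0.5) ≈ 2.5415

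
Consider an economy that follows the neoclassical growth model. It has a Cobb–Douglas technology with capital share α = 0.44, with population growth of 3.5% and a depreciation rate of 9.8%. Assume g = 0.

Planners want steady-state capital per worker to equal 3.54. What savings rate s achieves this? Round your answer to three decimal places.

Steady state requires s·f(k) = (n + δ)·k, i.e. s·k^α = (n + δ)·k.
So s / (n + δ) = (k*)^(1−α) = 3.54^0.56 = 2.0297.
Therefore s = 2.0297 × (n + δ) = 2.0297 × 0.133 = 0.2700.

s ≈ 0.270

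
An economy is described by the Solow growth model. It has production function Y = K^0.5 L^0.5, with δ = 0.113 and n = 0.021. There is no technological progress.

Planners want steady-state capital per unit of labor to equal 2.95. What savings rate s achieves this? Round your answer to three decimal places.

At the steady state, Δk = 0, so s·k^α = (n + δ)·k.
So s / (n + δ) = (k*)^(1−α) = 2.95^0.5 = 1.7176.
Therefore s = 1.7176 × (n + δ) = 1.7176 × 0.134 = 0.2302.

s ≈ 0.230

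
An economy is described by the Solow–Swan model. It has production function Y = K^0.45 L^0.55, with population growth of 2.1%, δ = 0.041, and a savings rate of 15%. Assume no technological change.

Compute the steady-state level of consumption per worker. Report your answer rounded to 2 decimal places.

c* = 1.75

In steady state, investment equals break-even investment: s·k^α = (n + δ)·k.
Rearranging, k^(1−α) = s / (n + δ).
k^0.55 = 0.15 / (0.021 + 0.041) = 0.15 / 0.062 = 2.4194
k* = 2.4194^(1/0.55) ≈ 4.9848
y* = (k*)^α = 4.9848^0.45 ≈ 2.0604
c* = (1 − s)·y* = (1 − 0.15) × 2.0604 ≈ 1.7513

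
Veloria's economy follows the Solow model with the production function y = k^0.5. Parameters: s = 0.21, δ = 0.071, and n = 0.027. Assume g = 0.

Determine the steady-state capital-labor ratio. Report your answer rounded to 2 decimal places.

At the steady state, Δk = 0, so s·k^α = (n + δ)·k.
Dividing both sides by k: k^(1−α) = s / (n + δ).
k^0.5 = 0.21 / (0.027 + 0.071) = 0.21 / 0.098 = 2.1429
k* = 2.1429^(1/0.5) ≈ 4.5920

k* = 4.59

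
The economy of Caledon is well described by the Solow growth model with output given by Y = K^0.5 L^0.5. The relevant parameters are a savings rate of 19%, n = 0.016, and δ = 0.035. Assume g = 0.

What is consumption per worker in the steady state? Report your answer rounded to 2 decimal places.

c* ≈ 3.02

At the steady state, Δk = 0, so s·k^α = (n + δ)·k.
Rearranging, k^(1−α) = s / (n + δ).
k^0.5 = 0.19 / (0.016 + 0.035) = 0.19 / 0.051 = 3.7255
k* = 3.7255^(1/0.5) ≈ 13.8794
y* = (k*)^α = 13.8794^0.5 ≈ 3.7255
c* = (1 − s)·y* = (1 − 0.19) × 3.7255 ≈ 3.0177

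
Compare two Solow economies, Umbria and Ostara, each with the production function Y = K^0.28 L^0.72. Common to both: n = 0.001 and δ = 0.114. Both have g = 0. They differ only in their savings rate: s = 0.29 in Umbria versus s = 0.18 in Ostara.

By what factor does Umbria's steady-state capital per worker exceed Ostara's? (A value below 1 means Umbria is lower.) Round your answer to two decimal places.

ratio ≈ 1.94

Steady-state k* = [s/(n + δ)]^(1/(1−α)), so the ratio is [ (s_U/(n + δ)_U) / (s_O/(n + δ)_O) ]^1.3889.
s_U/(n + δ)_U = 0.29/0.115 = 2.5217; s_O/(n + δ)_O = 0.18/0.115 = 1.5652.
Ratio = (2.5217/1.5652)^1.3889 = 1.6111^1.3889 ≈ 1.9394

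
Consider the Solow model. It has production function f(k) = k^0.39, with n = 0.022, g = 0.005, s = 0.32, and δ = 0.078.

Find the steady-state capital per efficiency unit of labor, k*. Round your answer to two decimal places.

At the steady state, Δk = 0, so s·k^α = (n + g + δ)·k.
Dividing both sides by k: k^(1−α) = s / (n + g + δ).
k^0.61 = 0.32 / (0.022 + 0.005 + 0.078) = 0.32 / 0.105 = 3.0476
k* = 3.0476^(1/0.61) ≈ 6.2140

k* ≈ 6.21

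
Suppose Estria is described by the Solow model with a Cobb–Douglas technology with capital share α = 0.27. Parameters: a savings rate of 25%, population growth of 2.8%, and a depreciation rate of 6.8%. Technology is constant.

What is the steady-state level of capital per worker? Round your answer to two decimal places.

k* = 3.71

In steady state, investment equals break-even investment: s·k^α = (n + δ)·k.
Rearranging, k^(1−α) = s / (n + δ).
k^0.73 = 0.25 / (0.028 + 0.068) = 0.25 / 0.096 = 2.6042
k* = 2.6042^(1/0.73) ≈ 3.7104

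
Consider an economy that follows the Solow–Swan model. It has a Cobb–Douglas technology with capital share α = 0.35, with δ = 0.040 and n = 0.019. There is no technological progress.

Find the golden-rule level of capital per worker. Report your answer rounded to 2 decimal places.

k_gold ≈ 15.47

The golden rule sets f'(k) = n + δ, i.e. α·k^(α−1) = n + δ.
So k^(1−α) = α / (n + δ) = 0.35 / 0.059 = 5.9322.
k_gold = 5.9322^(1/0.65) ≈ 15.4726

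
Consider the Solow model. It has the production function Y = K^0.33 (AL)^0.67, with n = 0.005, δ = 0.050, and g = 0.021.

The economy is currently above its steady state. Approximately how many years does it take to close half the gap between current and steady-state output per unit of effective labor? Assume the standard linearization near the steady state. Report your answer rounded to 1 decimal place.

half-life ≈ 13.6 years

Near the steady state the convergence rate is λ = (1 − α)(n + g + δ).
λ = (1 − 0.33) × 0.076 = 0.67 × 0.076 = 0.05092
Half-life = ln 2 / λ = 0.6931 / 0.05092 ≈ 13.61 years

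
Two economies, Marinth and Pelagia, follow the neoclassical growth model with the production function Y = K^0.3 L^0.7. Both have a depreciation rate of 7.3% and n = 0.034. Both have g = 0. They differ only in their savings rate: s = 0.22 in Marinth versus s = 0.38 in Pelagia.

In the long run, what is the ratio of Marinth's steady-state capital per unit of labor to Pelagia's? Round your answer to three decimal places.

k*_M / k*_P ≈ 0.458

Steady-state k* = [s/(n + δ)]^(1/(1−α)), so the ratio is [ (s_M/(n + δ)_M) / (s_P/(n + δ)_P) ]^1.4286.
s_M/(n + δ)_M = 0.22/0.107 = 2.0561; s_P/(n + δ)_P = 0.38/0.107 = 3.5514.
Ratio = (2.0561/3.5514)^1.4286 = 0.5790^1.4286 ≈ 0.4581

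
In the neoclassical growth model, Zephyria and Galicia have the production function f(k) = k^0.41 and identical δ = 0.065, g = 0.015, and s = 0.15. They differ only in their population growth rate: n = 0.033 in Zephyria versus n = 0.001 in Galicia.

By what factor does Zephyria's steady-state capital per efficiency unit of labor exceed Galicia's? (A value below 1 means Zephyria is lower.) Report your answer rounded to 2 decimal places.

k*_Z / k*_G ≈ 0.57

Steady-state k* = [s/(n + g + δ)]^(1/(1−α)), so the ratio is [ (s_Z/(n + g + δ)_Z) / (s_G/(n + g + δ)_G) ]^1.6949.
s_Z/(n + g + δ)_Z = 0.15/0.113 = 1.3274; s_G/(n + g + δ)_G = 0.15/0.081 = 1.8519.
Ratio = (1.3274/1.8519)^1.6949 = 0.7168^1.6949 ≈ 0.5687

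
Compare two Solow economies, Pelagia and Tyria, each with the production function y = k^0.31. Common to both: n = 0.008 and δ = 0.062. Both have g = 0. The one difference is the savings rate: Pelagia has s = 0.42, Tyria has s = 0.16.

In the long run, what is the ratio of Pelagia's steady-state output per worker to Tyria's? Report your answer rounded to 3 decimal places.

y*_P / y*_T ≈ 1.543

Steady-state y* = [s/(n + δ)]^(α/(1−α)), so the ratio is [ (s_P/(n + δ)_P) / (s_T/(n + δ)_T) ]^0.4493.
s_P/(n + δ)_P = 0.42/0.070 = 6.0000; s_T/(n + δ)_T = 0.16/0.070 = 2.2857.
Ratio = (6.0000/2.2857)^0.4493 = 2.6250^0.4493 ≈ 1.5428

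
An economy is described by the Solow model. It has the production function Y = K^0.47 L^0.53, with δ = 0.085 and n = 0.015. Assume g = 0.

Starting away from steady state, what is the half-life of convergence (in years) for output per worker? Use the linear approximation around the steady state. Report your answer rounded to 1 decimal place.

half-life ≈ 13.1 years

Near the steady state the convergence rate is λ = (1 − α)(n + δ).
λ = (1 − 0.47) × 0.100 = 0.53 × 0.100 = 0.0530
Half-life = ln 2 / λ = 0.6931 / 0.0530 ≈ 13.08 years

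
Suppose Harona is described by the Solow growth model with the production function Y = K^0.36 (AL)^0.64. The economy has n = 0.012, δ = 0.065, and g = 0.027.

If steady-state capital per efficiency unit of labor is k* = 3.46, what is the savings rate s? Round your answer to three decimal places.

s ≈ 0.230

In steady state, investment equals break-even investment: s·k^α = (n + g + δ)·k.
So s / (n + g + δ) = (k*)^(1−α) = 3.46^0.64 = 2.2131.
Therefore s = 2.2131 × (n + g + δ) = 2.2131 × 0.104 = 0.2302.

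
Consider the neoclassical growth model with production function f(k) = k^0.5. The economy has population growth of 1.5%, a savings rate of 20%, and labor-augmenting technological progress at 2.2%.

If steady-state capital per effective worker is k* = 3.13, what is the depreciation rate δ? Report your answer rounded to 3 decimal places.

δ ≈ 0.076

In steady state, investment equals break-even investment: s·k^α = (n + g + δ)·k.
So s / (n + g + δ) = (k*)^(1−α) = 3.13^0.5 = 1.7692.
Therefore n + g + δ = s / 1.7692 = 0.20 / 1.7692 = 0.1130, so δ = 0.1130 − 0.037 = 0.0760.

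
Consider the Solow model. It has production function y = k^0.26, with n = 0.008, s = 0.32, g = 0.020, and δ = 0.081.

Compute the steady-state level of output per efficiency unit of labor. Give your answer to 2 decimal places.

y* ≈ 1.46

Steady state requires s·f(k) = (n + g + δ)·k, i.e. s·k^α = (n + g + δ)·k.
Rearranging, k^(1−α) = s / (n + g + δ).
k^0.74 = 0.32 / (0.008 + 0.020 + 0.081) = 0.32 / 0.109 = 2.9358
k* = 2.9358^(1/0.74) ≈ 4.2861
y* = (k*)^α = 4.2861^0.26 ≈ 1.4599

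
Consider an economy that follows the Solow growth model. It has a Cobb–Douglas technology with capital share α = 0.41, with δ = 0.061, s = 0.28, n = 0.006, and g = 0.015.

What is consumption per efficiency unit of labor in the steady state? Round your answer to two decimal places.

Steady state requires s·f(k) = (n + g + δ)·k, i.e. s·k^α = (n + g + δ)·k.
Rearranging, k^(1−α) = s / (n + g + δ).
k^0.59 = 0.28 / (0.006 + 0.015 + 0.061) = 0.28 / 0.082 = 3.4146
k* = 3.4146^(1/0.59) ≈ 8.0161
y* = (k*)^α = 8.0161^0.41 ≈ 2.3476
c* = (1 − s)·y* = (1 − 0.28) × 2.3476 ≈ 1.6903

c* ≈ 1.69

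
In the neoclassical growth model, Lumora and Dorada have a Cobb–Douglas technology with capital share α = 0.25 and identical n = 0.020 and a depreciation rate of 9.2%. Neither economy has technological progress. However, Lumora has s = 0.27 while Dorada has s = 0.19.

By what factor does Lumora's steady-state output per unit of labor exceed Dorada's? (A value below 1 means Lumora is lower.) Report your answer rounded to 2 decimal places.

Steady-state y* = [s/(n + δ)]^(α/(1−α)), so the ratio is [ (s_L/(n + δ)_L) / (s_D/(n + δ)_D) ]^0.3333.
s_L/(n + δ)_L = 0.27/0.112 = 2.4107; s_D/(n + δ)_D = 0.19/0.112 = 1.6964.
Ratio = (2.4107/1.6964)^0.3333 = 1.4211^0.3333 ≈ 1.1243

y*_L / y*_D ≈ 1.12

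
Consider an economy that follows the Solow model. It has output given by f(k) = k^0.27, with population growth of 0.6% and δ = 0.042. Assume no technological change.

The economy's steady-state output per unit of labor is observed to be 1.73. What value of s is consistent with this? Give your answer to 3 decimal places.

In steady state, investment equals break-even investment: s·k^α = (n + δ)·k.
Since y* = [s/(n + δ)]^(α/(1−α)), we have s/(n + δ) = (y*)^((1−α)/α) = 1.73^2.7037 = 4.4015.
Therefore s = 4.4015 × (n + δ) = 4.4015 × 0.048 = 0.2113.

s ≈ 0.211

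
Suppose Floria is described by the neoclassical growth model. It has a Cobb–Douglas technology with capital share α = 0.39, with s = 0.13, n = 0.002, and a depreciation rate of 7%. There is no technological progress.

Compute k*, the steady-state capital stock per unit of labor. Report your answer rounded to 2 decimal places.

k* = 2.63

In steady state, investment equals break-even investment: s·k^α = (n + δ)·k.
Rearranging, k^(1−α) = s / (n + δ).
k^0.61 = 0.13 / (0.002 + 0.070) = 0.13 / 0.072 = 1.8056
k* = 1.8056^(1/0.61) ≈ 2.6345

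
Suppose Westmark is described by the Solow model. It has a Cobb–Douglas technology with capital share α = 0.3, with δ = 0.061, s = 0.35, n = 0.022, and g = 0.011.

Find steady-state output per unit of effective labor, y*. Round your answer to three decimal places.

Steady state requires s·f(k) = (n + g + δ)·k, i.e. s·k^α = (n + g + δ)·k.
Dividing both sides by k: k^(1−α) = s / (n + g + δ).
k^0.7 = 0.35 / (0.022 + 0.011 + 0.061) = 0.35 / 0.094 = 3.7234
k* = 3.7234^(1/0.7) ≈ 6.5408
y* = (k*)^α = 6.5408^0.3 ≈ 1.7567

y* = 1.757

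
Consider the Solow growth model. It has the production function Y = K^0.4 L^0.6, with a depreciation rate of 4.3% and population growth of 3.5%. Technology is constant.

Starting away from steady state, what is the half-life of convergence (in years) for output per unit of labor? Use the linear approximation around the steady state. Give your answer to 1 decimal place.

t_½ ≈ 14.8 years

Near the steady state the convergence rate is λ = (1 − α)(n + δ).
λ = (1 − 0.4) × 0.078 = 0.6 × 0.078 = 0.0468
Half-life = ln 2 / λ = 0.6931 / 0.0468 ≈ 14.81 years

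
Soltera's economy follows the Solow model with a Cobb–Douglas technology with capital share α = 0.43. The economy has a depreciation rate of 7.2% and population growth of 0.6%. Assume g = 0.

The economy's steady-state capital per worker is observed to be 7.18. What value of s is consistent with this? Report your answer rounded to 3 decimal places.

In steady state, investment equals break-even investment: s·k^α = (n + δ)·k.
So s / (n + δ) = (k*)^(1−α) = 7.18^0.57 = 3.0760.
Therefore s = 3.0760 × (n + δ) = 3.0760 × 0.078 = 0.2399.

s ≈ 0.240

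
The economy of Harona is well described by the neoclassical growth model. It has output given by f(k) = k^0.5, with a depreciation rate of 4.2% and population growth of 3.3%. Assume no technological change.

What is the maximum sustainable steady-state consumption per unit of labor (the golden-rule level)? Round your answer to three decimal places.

At the golden rule, f'(k) = n + δ, so α·k^(α−1) = n + δ and k_gold = (α/(n + δ))^(1/(1−α)).
k_gold = (0.5/0.075)^(1/0.5) = 6.6667^2 ≈ 44.4449
c_gold = f(k_gold) − (n + δ)·k_gold = 6.6667 − 0.075×44.4449 ≈ 3.3333

c_gold ≈ 3.333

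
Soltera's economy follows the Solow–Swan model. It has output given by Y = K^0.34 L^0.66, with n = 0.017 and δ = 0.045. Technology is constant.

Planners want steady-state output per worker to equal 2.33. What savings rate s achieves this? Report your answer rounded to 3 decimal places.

Steady state requires s·f(k) = (n + δ)·k, i.e. s·k^α = (n + δ)·k.
Since y* = [s/(n + δ)]^(α/(1−α)), we have s/(n + δ) = (y*)^((1−α)/α) = 2.33^1.9412 = 5.1655.
Therefore s = 5.1655 × (n + δ) = 5.1655 × 0.062 = 0.3203.

s ≈ 0.320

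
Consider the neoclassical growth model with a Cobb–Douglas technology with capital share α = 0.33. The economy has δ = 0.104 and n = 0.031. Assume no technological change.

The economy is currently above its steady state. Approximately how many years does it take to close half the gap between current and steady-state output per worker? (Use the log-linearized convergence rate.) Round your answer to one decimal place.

Near the steady state the convergence rate is λ = (1 − α)(n + δ).
λ = (1 − 0.33) × 0.135 = 0.67 × 0.135 = 0.09045
Half-life = ln 2 / λ = 0.6931 / 0.09045 ≈ 7.66 years

t_½ ≈ 7.7 years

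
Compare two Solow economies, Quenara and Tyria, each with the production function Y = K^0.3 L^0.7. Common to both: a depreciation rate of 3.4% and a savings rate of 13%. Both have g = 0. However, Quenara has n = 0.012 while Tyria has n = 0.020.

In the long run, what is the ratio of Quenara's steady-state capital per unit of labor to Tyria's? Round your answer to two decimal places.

k*_Q / k*_T ≈ 1.26

Steady-state k* = [s/(n + δ)]^(1/(1−α)), so the ratio is [ (s_Q/(n + δ)_Q) / (s_T/(n + δ)_T) ]^1.4286.
s_Q/(n + δ)_Q = 0.13/0.046 = 2.8261; s_T/(n + δ)_T = 0.13/0.054 = 2.4074.
Ratio = (2.8261/2.4074)^1.4286 = 1.1739^1.4286 ≈ 1.2574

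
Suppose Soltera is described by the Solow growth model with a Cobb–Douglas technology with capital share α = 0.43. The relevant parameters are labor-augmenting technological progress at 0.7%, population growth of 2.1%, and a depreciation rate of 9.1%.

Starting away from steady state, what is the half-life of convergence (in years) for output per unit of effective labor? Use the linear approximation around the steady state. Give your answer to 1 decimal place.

half-life ≈ 10.2 years

Near the steady state the convergence rate is λ = (1 − α)(n + g + δ).
λ = (1 − 0.43) × 0.119 = 0.57 × 0.119 = 0.06783
Half-life = ln 2 / λ = 0.6931 / 0.06783 ≈ 10.22 years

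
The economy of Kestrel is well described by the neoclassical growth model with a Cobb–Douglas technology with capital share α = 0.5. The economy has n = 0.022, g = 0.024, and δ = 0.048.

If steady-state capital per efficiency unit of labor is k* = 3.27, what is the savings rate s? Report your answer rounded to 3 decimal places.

In steady state, investment equals break-even investment: s·k^α = (n + g + δ)·k.
So s / (n + g + δ) = (k*)^(1−α) = 3.27^0.5 = 1.8083.
Therefore s = 1.8083 × (n + g + δ) = 1.8083 × 0.094 = 0.1700.

s ≈ 0.170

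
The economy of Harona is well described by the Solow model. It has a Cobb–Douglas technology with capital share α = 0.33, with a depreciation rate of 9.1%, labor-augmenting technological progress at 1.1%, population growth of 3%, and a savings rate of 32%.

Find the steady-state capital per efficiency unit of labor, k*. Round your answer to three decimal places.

k* = 3.750

Steady state requires s·f(k) = (n + g + δ)·k, i.e. s·k^α = (n + g + δ)·k.
Rearranging, k^(1−α) = s / (n + g + δ).
k^0.67 = 0.32 / (0.030 + 0.011 + 0.091) = 0.32 / 0.132 = 2.4242
k* = 2.4242^(1/0.67) ≈ 3.7496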